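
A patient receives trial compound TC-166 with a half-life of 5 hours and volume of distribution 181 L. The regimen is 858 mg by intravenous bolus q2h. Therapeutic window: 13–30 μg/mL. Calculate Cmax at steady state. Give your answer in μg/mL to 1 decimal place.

19.6 μg/mL

k = ln2/t½ = ln2/5 ≈ 0.138629 h⁻¹; fraction remaining f = e^(−kτ) = e^(−0.138629×2) ≈ 0.7579.
At steady state, accumulation factor R = 1/(1 − e^(−kτ)) ≈ 4.1305.
Single-dose peak C₀ = D/Vd = 858/181 ≈ 4.740 μg/mL.
Cmax,ss = C₀/(1 − f) ≈ 4.740/0.2421 ≈ 19.579 μg/mL.
Peak 19.6 μg/mL vs MTC 30 μg/mL: below toxic threshold.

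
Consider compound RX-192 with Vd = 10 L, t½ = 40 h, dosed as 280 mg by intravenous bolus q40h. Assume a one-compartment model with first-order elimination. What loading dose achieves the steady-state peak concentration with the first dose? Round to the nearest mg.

560 mg

f = (1/2)^(40/40) ≈ 0.500000; accumulation ratio R = 1/(1−f) ≈ 2.00000.
Loading dose to hit Cmax,ss on first dose: D_load = D_maint·R ≈ 280 × 2.00000 ≈ 560.00 mg.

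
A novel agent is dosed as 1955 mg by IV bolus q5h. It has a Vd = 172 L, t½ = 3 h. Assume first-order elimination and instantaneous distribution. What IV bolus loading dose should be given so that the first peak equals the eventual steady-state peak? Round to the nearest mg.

2854 mg

f = (1/2)^(5/3) ≈ 0.314980; accumulation ratio R = 1/(1−f) ≈ 1.45981.
Loading dose to hit Cmax,ss on first dose: D_load = D_maint·R ≈ 1955 × 1.45981 ≈ 2853.93 mg.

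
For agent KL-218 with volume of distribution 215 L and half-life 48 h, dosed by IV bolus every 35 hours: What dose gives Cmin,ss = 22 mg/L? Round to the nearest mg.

3111 mg

τ/t½ = 35/48 ≈ 0.72917, so f = (1/2)^(35/48) ≈ 0.603252.
Cmin,ss = (D/Vd)·f/(1−f), so D = Cmin,ss·Vd·(1−f)/f.
D = 22 × 215 × (1−f)/f ≈ 22 × 215 × 0.65768 ≈ 3110.83 mg.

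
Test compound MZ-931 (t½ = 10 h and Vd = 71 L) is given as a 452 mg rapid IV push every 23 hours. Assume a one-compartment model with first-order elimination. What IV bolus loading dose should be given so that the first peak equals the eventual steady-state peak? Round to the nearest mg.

567 mg

f = (1/2)^(23/10) ≈ 0.203063; accumulation ratio R = 1/(1−f) ≈ 1.25480.
Loading dose to hit Cmax,ss on first dose: D_load = D_maint·R ≈ 452 × 1.25480 ≈ 567.17 mg.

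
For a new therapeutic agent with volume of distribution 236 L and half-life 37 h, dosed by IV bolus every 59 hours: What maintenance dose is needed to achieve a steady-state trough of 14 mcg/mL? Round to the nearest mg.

τ/t½ = 59/37 ≈ 1.5946, so f = (1/2)^(59/37) ≈ 0.331115.
Cmin,ss = (D/Vd)·f/(1−f), so D = Cmin,ss·Vd·(1−f)/f.
D = 14 × 236 × (1−f)/f ≈ 14 × 236 × 2.02010 ≈ 6674.41 mg.

6674 mg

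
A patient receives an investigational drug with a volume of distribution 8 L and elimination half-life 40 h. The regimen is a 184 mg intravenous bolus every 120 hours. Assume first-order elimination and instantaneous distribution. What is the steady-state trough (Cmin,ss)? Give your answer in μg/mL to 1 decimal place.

τ = 120 h = 3 half-lives, so f = (1/2)^3 = 0.125.
Accumulation ratio R = 1/(1 − f) = 1/0.875 = 8/7.
Single-dose peak C₀ = D/Vd = 184/8 = 23 μg/mL.
Steady-state peak Cmax,ss = C₀·R = 23 × 8/7 ≈ 26.286 μg/mL.
Steady-state trough Cmin,ss = Cmax,ss·f ≈ 26.286 × 0.125 ≈ 3.286 μg/mL.

3.3 μg/mL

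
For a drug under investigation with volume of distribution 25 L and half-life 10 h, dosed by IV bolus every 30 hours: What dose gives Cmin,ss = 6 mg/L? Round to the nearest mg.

1050 mg

τ/t½ = 30/10 ≈ 3, so f = (1/2)^(30/10) ≈ 0.125000.
Cmin,ss = (D/Vd)·f/(1−f), so D = Cmin,ss·Vd·(1−f)/f.
D = 6 × 25 × (1−f)/f ≈ 6 × 25 × 7.00000 ≈ 1050.00 mg.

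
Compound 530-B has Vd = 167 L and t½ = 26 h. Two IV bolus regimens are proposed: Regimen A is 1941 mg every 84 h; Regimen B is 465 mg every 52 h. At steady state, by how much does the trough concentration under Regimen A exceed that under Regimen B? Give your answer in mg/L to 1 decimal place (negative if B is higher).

Regimen A: f = (1/2)^(84/26) ≈ 0.1065; Cmin,ss = (1941/167)·f/(1−f) ≈ 1.385 mg/L.
Regimen B: f = (1/2)^(52/26) ≈ 0.2500; Cmin,ss = (465/167)·f/(1−f) ≈ 0.928 mg/L.
Difference ≈ 1.385 − 0.928 ≈ 0.457 mg/L.

0.5 mg/L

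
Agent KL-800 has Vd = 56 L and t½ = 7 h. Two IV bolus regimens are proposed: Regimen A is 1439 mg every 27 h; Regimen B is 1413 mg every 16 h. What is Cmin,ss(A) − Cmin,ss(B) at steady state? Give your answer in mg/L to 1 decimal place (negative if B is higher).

Regimen A: f = (1/2)^(27/7) ≈ 0.0690; Cmin,ss = (1439/56)·f/(1−f) ≈ 1.904 mg/L.
Regimen B: f = (1/2)^(16/7) ≈ 0.2051; Cmin,ss = (1413/56)·f/(1−f) ≈ 6.510 mg/L.
Difference ≈ 1.904 − 6.510 ≈ -4.606 mg/L.

-4.6 mg/L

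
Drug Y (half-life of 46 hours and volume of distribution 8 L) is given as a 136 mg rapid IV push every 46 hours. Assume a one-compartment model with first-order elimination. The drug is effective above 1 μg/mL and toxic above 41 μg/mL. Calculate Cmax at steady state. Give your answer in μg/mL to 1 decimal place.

τ = 46 h = 1 half-life, so f = (1/2)^1 = 0.5.
At steady state, R = 1/(1 − 0.5) = 2/1.
Single-dose peak C₀ = D/Vd = 136/8 = 17 μg/mL.
Steady-state peak Cmax,ss = C₀·R = 17 × 2/1 ≈ 34.000 μg/mL.
Peak 34.0 μg/mL vs MTC 41 μg/mL: below toxic threshold.

34.0 μg/mL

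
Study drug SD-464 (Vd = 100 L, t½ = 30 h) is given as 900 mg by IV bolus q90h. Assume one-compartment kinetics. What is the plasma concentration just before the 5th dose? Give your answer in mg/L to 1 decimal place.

f = (1/2)^(τ/t½) = (1/2)^(90/30) ≈ 0.1250.
C₀ = D/Vd = 900/100 ≈ 9.000 mg/L.
Before the 5th dose, 4 doses have been given. Superposition: Cmin = C₀·(f + f² + … + f^4).
≈ 9.000 × (0.1250 + 0.0156 + 0.0020 + 0.0002) ≈ 9.000 × 0.1428 ≈ 1.285 mg/L.

1.3 mg/L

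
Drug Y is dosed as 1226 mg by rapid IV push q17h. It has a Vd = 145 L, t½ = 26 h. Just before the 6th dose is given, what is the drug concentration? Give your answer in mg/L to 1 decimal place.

13.2 mg/L

f = (1/2)^(τ/t½) = (1/2)^(17/26) ≈ 0.6356.
C₀ = D/Vd = 1226/145 ≈ 8.455 mg/L.
Before the 6th dose, 5 doses have been given. Superposition: Cmin = C₀·(f + f² + … + f^5).
≈ 8.455 × (0.6356 + 0.4040 + 0.2568 + 0.1632 + 0.1037) ≈ 8.455 × 1.5633 ≈ 13.218 mg/L.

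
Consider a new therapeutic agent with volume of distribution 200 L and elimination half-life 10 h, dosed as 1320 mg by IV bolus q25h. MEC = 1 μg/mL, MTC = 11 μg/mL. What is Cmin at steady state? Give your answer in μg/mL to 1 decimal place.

Over one 25-h interval, 25/10 ≈ 2.5 half-lives elapse, leaving f ≈ 0.1768 of each dose.
Accumulation ratio R = 1/(1 − f) ≈ 1/0.8232 ≈ 1.2148.
Single-dose peak C₀ = D/Vd = 1320/200 ≈ 6.600 μg/mL.
Cmax,ss = C₀/(1 − f) ≈ 6.600/0.8232 ≈ 8.017 μg/mL.
One interval later, Cmin,ss = Cmax,ss·e^(−kτ) ≈ 8.017 × 0.1768 ≈ 1.417 μg/mL.
Trough 1.4 μg/mL vs MEC 1 μg/mL: adequate.

1.4 μg/mL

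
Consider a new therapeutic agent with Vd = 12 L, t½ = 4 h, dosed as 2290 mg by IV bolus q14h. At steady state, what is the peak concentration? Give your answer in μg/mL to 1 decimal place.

Over one 14-h interval, 14/4 ≈ 3.5 half-lives elapse, leaving f ≈ 0.0884 of each dose.
Accumulation ratio R = 1/(1 − f) ≈ 1/0.9116 ≈ 1.0970.
Single-dose peak C₀ = D/Vd = 2290/12 ≈ 190.833 μg/mL.
Cmax,ss = C₀/(1 − f) ≈ 190.833/0.9116 ≈ 209.339 μg/mL.

209.3 μg/mL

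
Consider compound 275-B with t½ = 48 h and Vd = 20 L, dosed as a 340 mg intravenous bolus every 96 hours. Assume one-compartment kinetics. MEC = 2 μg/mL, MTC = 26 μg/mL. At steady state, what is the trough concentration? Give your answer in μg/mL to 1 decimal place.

5.7 μg/mL

τ = 96 h = 2 half-lives, so f = (1/2)^2 = 0.25.
Accumulation ratio R = 1/(1 − f) = 1/0.75 = 4/3.
Single-dose peak C₀ = D/Vd = 340/20 = 17 μg/mL.
Steady-state peak Cmax,ss = C₀·R = 17 × 4/3 ≈ 22.667 μg/mL.
Steady-state trough Cmin,ss = Cmax,ss·f ≈ 22.667 × 0.25 ≈ 5.667 μg/mL.
Trough 5.7 μg/mL vs MEC 2 μg/mL: adequate.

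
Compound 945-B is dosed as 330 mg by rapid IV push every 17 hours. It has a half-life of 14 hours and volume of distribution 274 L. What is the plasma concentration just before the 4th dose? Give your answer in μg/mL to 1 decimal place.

f = (1/2)^(τ/t½) = (1/2)^(17/14) ≈ 0.4310.
C₀ = D/Vd = 330/274 ≈ 1.204 μg/mL.
Before the 4th dose, 3 doses have been given. Superposition: Cmin = C₀·(f + f² + … + f^3).
≈ 1.204 × (0.4310 + 0.1858 + 0.0801) ≈ 1.204 × 0.6969 ≈ 0.839 μg/mL.

0.8 μg/mL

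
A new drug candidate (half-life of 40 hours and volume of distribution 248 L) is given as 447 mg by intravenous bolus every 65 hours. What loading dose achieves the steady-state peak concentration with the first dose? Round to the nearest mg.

f = (1/2)^(65/40) ≈ 0.324210; accumulation ratio R = 1/(1−f) ≈ 1.47975.
Loading dose to hit Cmax,ss on first dose: D_load = D_maint·R ≈ 447 × 1.47975 ≈ 661.45 mg.

661 mg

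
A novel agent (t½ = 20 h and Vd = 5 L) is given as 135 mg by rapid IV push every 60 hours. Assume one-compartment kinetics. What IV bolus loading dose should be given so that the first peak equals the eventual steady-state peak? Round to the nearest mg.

f = (1/2)^(60/20) ≈ 0.125000; accumulation ratio R = 1/(1−f) ≈ 1.14286.
Loading dose to hit Cmax,ss on first dose: D_load = D_maint·R ≈ 135 × 1.14286 ≈ 154.29 mg.

154 mg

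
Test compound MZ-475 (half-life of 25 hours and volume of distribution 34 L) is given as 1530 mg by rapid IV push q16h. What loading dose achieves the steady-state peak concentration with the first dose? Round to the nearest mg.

4270 mg

f = (1/2)^(16/25) ≈ 0.641713; accumulation ratio R = 1/(1−f) ≈ 2.79106.
Loading dose to hit Cmax,ss on first dose: D_load = D_maint·R ≈ 1530 × 2.79106 ≈ 4270.32 mg.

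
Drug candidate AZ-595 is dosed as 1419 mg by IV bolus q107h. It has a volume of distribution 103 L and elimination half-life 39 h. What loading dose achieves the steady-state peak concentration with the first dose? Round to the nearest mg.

1668 mg

f = (1/2)^(107/39) ≈ 0.149313; accumulation ratio R = 1/(1−f) ≈ 1.17552.
Loading dose to hit Cmax,ss on first dose: D_load = D_maint·R ≈ 1419 × 1.17552 ≈ 1668.06 mg.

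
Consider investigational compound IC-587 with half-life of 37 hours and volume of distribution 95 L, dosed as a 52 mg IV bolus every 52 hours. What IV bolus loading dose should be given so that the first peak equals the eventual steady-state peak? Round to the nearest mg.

f = (1/2)^(52/37) ≈ 0.377512; accumulation ratio R = 1/(1−f) ≈ 1.60646.
Loading dose to hit Cmax,ss on first dose: D_load = D_maint·R ≈ 52 × 1.60646 ≈ 83.54 mg.

84 mg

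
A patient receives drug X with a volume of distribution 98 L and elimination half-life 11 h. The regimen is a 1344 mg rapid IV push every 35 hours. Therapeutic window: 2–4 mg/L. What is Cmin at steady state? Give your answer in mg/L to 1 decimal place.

Over one 35-h interval, 35/11 ≈ 3.1818 half-lives elapse, leaving f ≈ 0.1102 of each dose.
At steady state, accumulation factor R = 1/(1 − e^(−kτ)) ≈ 1.1238.
Single-dose peak C₀ = D/Vd = 1344/98 ≈ 13.714 mg/L.
Steady-state peak Cmax,ss = C₀·R ≈ 13.714 × 1.1238 ≈ 15.412 mg/L.
Steady-state trough Cmin,ss = Cmax,ss·f ≈ 15.412 × 0.1102 ≈ 1.698 mg/L.
Trough 1.7 mg/L vs MEC 2 mg/L: subtherapeutic.

1.7 mg/L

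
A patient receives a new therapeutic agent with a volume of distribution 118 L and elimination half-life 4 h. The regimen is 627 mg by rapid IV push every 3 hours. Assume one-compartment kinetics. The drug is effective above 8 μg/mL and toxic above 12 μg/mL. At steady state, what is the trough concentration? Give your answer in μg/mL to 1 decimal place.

7.8 μg/mL

k = ln2/t½ = ln2/4 ≈ 0.173287 h⁻¹; fraction remaining f = e^(−kτ) = e^(−0.173287×3) ≈ 0.5946.
Accumulation ratio R = 1/(1 − f) ≈ 1/0.4054 ≈ 2.4667.
Single-dose peak C₀ = D/Vd = 627/118 ≈ 5.314 μg/mL.
Cmax,ss = C₀/(1 − f) ≈ 5.314/0.4054 ≈ 13.108 μg/mL.
Steady-state trough Cmin,ss = Cmax,ss·f ≈ 13.108 × 0.5946 ≈ 7.794 μg/mL.
Trough 7.8 μg/mL vs MEC 8 μg/mL: subtherapeutic.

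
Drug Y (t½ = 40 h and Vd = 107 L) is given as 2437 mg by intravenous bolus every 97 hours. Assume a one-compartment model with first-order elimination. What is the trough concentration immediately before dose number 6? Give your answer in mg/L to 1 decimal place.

5.2 mg/L

f = (1/2)^(τ/t½) = (1/2)^(97/40) ≈ 0.1862.
C₀ = D/Vd = 2437/107 ≈ 22.776 mg/L.
Before the 6th dose, 5 doses have been given. Superposition: Cmin = C₀·(f + f² + … + f^5).
≈ 22.776 × (0.1862 + 0.0347 + 0.0065 + 0.0012 + 0.0002) ≈ 22.776 × 0.2288 ≈ 5.211 mg/L.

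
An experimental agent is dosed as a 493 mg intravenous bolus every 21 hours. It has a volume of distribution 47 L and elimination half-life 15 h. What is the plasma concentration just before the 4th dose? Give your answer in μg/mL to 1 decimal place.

6.1 μg/mL

f = (1/2)^(τ/t½) = (1/2)^(21/15) ≈ 0.3789.
C₀ = D/Vd = 493/47 ≈ 10.489 μg/mL.
Before the 4th dose, 3 doses have been given. Superposition: Cmin = C₀·(f + f² + … + f^3).
≈ 10.489 × (0.3789 + 0.1436 + 0.0544) ≈ 10.489 × 0.5769 ≈ 6.051 μg/mL.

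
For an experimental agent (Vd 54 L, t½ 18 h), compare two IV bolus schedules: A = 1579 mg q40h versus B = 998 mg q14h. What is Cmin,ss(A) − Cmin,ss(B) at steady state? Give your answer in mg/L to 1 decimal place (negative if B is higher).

-17.9 mg/L

Regimen A: f = (1/2)^(40/18) ≈ 0.2143; Cmin,ss = (1579/54)·f/(1−f) ≈ 7.975 mg/L.
Regimen B: f = (1/2)^(14/18) ≈ 0.5833; Cmin,ss = (998/54)·f/(1−f) ≈ 25.871 mg/L.
Difference ≈ 7.975 − 25.871 ≈ -17.896 mg/L.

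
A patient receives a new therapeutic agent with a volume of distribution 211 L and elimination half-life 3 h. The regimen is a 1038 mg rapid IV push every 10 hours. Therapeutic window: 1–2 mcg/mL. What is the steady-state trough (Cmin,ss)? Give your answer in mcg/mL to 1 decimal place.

0.5 mcg/mL

Over one 10-h interval, 10/3 ≈ 3.3333 half-lives elapse, leaving f ≈ 0.0992 of each dose.
Single-dose peak C₀ = D/Vd = 1038/211 ≈ 4.919 mcg/mL.
Steady-state trough Cmin,ss = C₀·f/(1−f) ≈ 4.919 × 0.0992/0.9008 ≈ 0.542 mcg/mL.
Trough 0.5 mcg/mL vs MEC 1 mcg/mL: subtherapeutic.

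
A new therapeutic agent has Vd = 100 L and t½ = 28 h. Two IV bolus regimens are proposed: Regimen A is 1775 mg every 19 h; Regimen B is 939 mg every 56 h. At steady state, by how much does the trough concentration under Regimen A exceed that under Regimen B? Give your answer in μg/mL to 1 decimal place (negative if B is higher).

26.4 μg/mL

Regimen A: f = (1/2)^(19/28) ≈ 0.6248; Cmin,ss = (1775/100)·f/(1−f) ≈ 29.558 μg/mL.
Regimen B: f = (1/2)^(56/28) ≈ 0.2500; Cmin,ss = (939/100)·f/(1−f) ≈ 3.130 μg/mL.
Difference ≈ 29.558 − 3.130 ≈ 26.428 μg/mL.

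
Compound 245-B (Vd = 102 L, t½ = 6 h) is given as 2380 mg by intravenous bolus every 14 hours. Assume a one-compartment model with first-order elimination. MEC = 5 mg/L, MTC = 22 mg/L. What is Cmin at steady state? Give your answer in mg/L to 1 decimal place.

τ/t½ = 14/6 ≈ 2.3333, so fraction remaining f = (1/2)^(14/6) ≈ 0.1984.
Accumulation ratio R = 1/(1 − f) ≈ 1/0.8016 ≈ 1.2475.
Each bolus raises the concentration by D/Vd = 2380/102 ≈ 23.333 mg/L.
Steady-state peak Cmax,ss = C₀·R ≈ 23.333 × 1.2475 ≈ 29.108 mg/L.
Steady-state trough Cmin,ss = Cmax,ss·f ≈ 29.108 × 0.1984 ≈ 5.775 mg/L.
Trough 5.8 mg/L vs MEC 5 mg/L: adequate.

5.8 mg/L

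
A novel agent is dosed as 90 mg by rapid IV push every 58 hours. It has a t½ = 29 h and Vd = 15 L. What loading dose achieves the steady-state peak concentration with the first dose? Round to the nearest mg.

120 mg

f = (1/2)^(58/29) ≈ 0.250000; accumulation ratio R = 1/(1−f) ≈ 1.33333.
Loading dose to hit Cmax,ss on first dose: D_load = D_maint·R ≈ 90 × 1.33333 ≈ 120.00 mg.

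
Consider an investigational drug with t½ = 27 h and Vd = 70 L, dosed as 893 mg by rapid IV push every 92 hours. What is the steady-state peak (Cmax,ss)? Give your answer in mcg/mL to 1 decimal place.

τ/t½ = 92/27 ≈ 3.4074, so fraction remaining f = (1/2)^(92/27) ≈ 0.0942.
At steady state, accumulation factor R = 1/(1 − e^(−kτ)) ≈ 1.1040.
Single-dose peak C₀ = D/Vd = 893/70 ≈ 12.757 mcg/mL.
Steady-state peak Cmax,ss = C₀·R ≈ 12.757 × 1.1040 ≈ 14.084 mcg/mL.

14.1 mcg/mL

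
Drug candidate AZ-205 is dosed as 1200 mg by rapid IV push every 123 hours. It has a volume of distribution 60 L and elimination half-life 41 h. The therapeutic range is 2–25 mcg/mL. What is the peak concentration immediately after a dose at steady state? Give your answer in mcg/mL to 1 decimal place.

τ = 123 h = 3 half-lives, so f = (1/2)^3 = 0.125.
Accumulation ratio R = 1/(1 − f) = 1/0.875 = 8/7.
Single-dose peak C₀ = D/Vd = 1200/60 = 20 mcg/mL.
Steady-state peak Cmax,ss = C₀·R = 20 × 8/7 ≈ 22.857 mcg/mL.
Peak 22.9 mcg/mL vs MTC 25 mcg/mL: below toxic threshold.

22.9 mcg/mL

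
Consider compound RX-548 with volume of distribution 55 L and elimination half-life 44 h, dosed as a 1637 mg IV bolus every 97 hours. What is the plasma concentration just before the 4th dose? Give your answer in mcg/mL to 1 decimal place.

8.2 mcg/mL

f = (1/2)^(τ/t½) = (1/2)^(97/44) ≈ 0.2170.
C₀ = D/Vd = 1637/55 ≈ 29.764 mcg/mL.
Before the 4th dose, 3 doses have been given. Superposition: Cmin = C₀·(f + f² + … + f^3).
≈ 29.764 × (0.2170 + 0.0471 + 0.0102) ≈ 29.764 × 0.2743 ≈ 8.164 mcg/mL.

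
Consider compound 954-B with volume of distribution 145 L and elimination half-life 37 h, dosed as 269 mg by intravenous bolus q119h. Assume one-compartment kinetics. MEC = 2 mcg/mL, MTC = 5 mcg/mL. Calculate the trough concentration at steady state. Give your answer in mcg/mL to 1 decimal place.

k = ln2/t½ = ln2/37 ≈ 0.018734 h⁻¹; fraction remaining f = e^(−kτ) = e^(−0.018734×119) ≈ 0.1076.
Accumulation ratio R = 1/(1 − f) ≈ 1/0.8924 ≈ 1.1206.
Single-dose peak C₀ = D/Vd = 269/145 ≈ 1.855 mcg/mL.
Cmax,ss = C₀/(1 − f) ≈ 1.855/0.8924 ≈ 2.079 mcg/mL.
Steady-state trough Cmin,ss = Cmax,ss·f ≈ 2.079 × 0.1076 ≈ 0.224 mcg/mL.
Trough 0.2 mcg/mL vs MEC 2 mcg/mL: subtherapeutic.

0.2 mcg/mL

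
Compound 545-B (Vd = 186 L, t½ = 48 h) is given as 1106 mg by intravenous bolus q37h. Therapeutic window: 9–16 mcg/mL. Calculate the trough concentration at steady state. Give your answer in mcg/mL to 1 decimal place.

Over one 37-h interval, 37/48 ≈ 0.77083 half-lives elapse, leaving f ≈ 0.5861 of each dose.
Accumulation ratio R = 1/(1 − f) ≈ 1/0.4139 ≈ 2.4160.
Each bolus raises the concentration by D/Vd = 1106/186 ≈ 5.946 mcg/mL.
Steady-state peak Cmax,ss = C₀·R ≈ 5.946 × 2.4160 ≈ 14.366 mcg/mL.
Steady-state trough Cmin,ss = Cmax,ss·f ≈ 14.366 × 0.5861 ≈ 8.420 mcg/mL.
Trough 8.4 mcg/mL vs MEC 9 mcg/mL: subtherapeutic.

8.4 mcg/mL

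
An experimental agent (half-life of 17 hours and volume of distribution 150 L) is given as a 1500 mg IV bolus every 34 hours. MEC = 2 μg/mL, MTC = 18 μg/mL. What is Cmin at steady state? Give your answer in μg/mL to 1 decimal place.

The dosing interval is 2 half-lives, so f = 2^(−2) = 0.25.
Accumulation ratio R = 1/(1 − f) = 1/0.75 = 4/3.
Single-dose peak C₀ = D/Vd = 1500/150 = 10 μg/mL.
Steady-state peak Cmax,ss = C₀·R = 10 × 4/3 ≈ 13.333 μg/mL.
Steady-state trough Cmin,ss = Cmax,ss·f ≈ 13.333 × 0.25 ≈ 3.333 μg/mL.
Trough 3.3 μg/mL vs MEC 2 μg/mL: adequate.

3.3 μg/mL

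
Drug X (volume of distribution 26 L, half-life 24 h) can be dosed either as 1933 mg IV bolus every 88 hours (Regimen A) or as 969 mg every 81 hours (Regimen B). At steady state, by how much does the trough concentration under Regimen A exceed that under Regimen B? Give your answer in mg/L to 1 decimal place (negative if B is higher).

Regimen A: f = (1/2)^(88/24) ≈ 0.0787; Cmin,ss = (1933/26)·f/(1−f) ≈ 6.351 mg/L.
Regimen B: f = (1/2)^(81/24) ≈ 0.0964; Cmin,ss = (969/26)·f/(1−f) ≈ 3.976 mg/L.
Difference ≈ 6.351 − 3.976 ≈ 2.375 mg/L.

2.4 mg/L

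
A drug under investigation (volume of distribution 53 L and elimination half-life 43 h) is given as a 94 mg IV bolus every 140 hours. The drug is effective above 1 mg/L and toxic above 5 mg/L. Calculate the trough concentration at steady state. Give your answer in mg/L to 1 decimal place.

τ/t½ = 140/43 ≈ 3.2558, so fraction remaining f = (1/2)^(140/43) ≈ 0.1047.
Single-dose peak C₀ = D/Vd = 94/53 ≈ 1.774 mg/L.
Steady-state trough Cmin,ss = C₀·f/(1−f) ≈ 1.774 × 0.1047/0.8953 ≈ 0.207 mg/L.
Trough 0.2 mg/L vs MEC 1 mg/L: subtherapeutic.

0.2 mg/L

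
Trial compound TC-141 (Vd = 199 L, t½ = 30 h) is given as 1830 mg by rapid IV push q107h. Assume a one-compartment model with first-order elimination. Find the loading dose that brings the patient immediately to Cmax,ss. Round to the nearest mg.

f = (1/2)^(107/30) ≈ 0.084397; accumulation ratio R = 1/(1−f) ≈ 1.09218.
Loading dose to hit Cmax,ss on first dose: D_load = D_maint·R ≈ 1830 × 1.09218 ≈ 1998.69 mg.

1999 mg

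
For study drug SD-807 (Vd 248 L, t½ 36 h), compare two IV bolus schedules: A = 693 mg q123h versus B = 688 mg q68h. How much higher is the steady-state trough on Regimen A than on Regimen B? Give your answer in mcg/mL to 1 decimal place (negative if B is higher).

-0.7 mcg/mL

Regimen A: f = (1/2)^(123/36) ≈ 0.0936; Cmin,ss = (693/248)·f/(1−f) ≈ 0.289 mcg/mL.
Regimen B: f = (1/2)^(68/36) ≈ 0.2700; Cmin,ss = (688/248)·f/(1−f) ≈ 1.026 mcg/mL.
Difference ≈ 0.289 − 1.026 ≈ -0.737 mcg/mL.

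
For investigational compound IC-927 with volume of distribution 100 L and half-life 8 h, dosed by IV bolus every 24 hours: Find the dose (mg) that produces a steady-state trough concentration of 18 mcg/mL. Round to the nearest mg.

12600 mg

τ/t½ = 24/8 ≈ 3, so f = (1/2)^(24/8) ≈ 0.125000.
Cmin,ss = (D/Vd)·f/(1−f), so D = Cmin,ss·Vd·(1−f)/f.
D = 18 × 100 × (1−f)/f ≈ 18 × 100 × 7.00000 ≈ 12600.00 mg.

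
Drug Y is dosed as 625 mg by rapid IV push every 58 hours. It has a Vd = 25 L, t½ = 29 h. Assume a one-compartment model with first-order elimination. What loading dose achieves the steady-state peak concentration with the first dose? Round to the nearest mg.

f = (1/2)^(58/29) ≈ 0.250000; accumulation ratio R = 1/(1−f) ≈ 1.33333.
Loading dose to hit Cmax,ss on first dose: D_load = D_maint·R ≈ 625 × 1.33333 ≈ 833.33 mg.

833 mg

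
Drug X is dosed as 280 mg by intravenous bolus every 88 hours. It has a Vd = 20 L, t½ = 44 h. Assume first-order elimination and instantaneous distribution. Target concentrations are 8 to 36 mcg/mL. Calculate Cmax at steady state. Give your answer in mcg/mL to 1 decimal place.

The dosing interval is 2 half-lives, so f = 2^(−2) = 0.25.
Accumulation ratio R = 1/(1 − f) = 1/0.75 = 4/3.
Single-dose peak C₀ = D/Vd = 280/20 = 14 mcg/mL.
Steady-state peak Cmax,ss = C₀·R = 14 × 4/3 ≈ 18.667 mcg/mL.
Peak 18.7 mcg/mL vs MTC 36 mcg/mL: below toxic threshold.

18.7 mcg/mL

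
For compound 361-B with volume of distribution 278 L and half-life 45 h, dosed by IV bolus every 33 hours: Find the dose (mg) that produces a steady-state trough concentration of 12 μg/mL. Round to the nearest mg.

τ/t½ = 33/45 ≈ 0.73333, so f = (1/2)^(33/45) ≈ 0.601513.
Cmin,ss = (D/Vd)·f/(1−f), so D = Cmin,ss·Vd·(1−f)/f.
D = 12 × 278 × (1−f)/f ≈ 12 × 278 × 0.66247 ≈ 2210.00 mg.

2210 mg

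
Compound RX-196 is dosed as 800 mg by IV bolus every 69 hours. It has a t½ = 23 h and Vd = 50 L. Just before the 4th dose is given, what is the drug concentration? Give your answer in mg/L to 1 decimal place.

2.3 mg/L

f = (1/2)^(τ/t½) = (1/2)^(69/23) ≈ 0.1250.
C₀ = D/Vd = 800/50 ≈ 16.000 mg/L.
Before the 4th dose, 3 doses have been given. Superposition: Cmin = C₀·(f + f² + … + f^3).
≈ 16.000 × (0.1250 + 0.0156 + 0.0020) ≈ 16.000 × 0.1426 ≈ 2.282 mg/L.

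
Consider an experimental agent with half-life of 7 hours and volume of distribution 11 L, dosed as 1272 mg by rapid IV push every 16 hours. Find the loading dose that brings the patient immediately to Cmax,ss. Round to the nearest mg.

1600 mg

f = (1/2)^(16/7) ≈ 0.205084; accumulation ratio R = 1/(1−f) ≈ 1.25799.
Loading dose to hit Cmax,ss on first dose: D_load = D_maint·R ≈ 1272 × 1.25799 ≈ 1600.16 mg.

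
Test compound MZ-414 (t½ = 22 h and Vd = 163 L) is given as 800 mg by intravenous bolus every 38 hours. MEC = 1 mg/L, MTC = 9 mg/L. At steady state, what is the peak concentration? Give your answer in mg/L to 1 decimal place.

Over one 38-h interval, 38/22 ≈ 1.7273 half-lives elapse, leaving f ≈ 0.3020 of each dose.
Accumulation ratio R = 1/(1 − f) ≈ 1/0.6980 ≈ 1.4327.
Single-dose peak C₀ = D/Vd = 800/163 ≈ 4.908 mg/L.
Steady-state peak Cmax,ss = C₀·R ≈ 4.908 × 1.4327 ≈ 7.032 mg/L.
Peak 7.0 mg/L vs MTC 9 mg/L: below toxic threshold.

7.0 mg/L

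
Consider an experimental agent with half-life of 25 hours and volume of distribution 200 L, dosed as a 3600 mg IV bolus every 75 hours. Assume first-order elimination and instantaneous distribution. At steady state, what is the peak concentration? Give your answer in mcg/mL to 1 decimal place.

20.6 mcg/mL

The dosing interval is 3 half-lives, so f = 2^(−3) = 0.125.
At steady state, R = 1/(1 − 0.125) = 8/7.
Single-dose peak C₀ = D/Vd = 3600/200 = 18 mcg/mL.
Steady-state peak Cmax,ss = C₀·R = 18 × 8/7 ≈ 20.571 mcg/mL.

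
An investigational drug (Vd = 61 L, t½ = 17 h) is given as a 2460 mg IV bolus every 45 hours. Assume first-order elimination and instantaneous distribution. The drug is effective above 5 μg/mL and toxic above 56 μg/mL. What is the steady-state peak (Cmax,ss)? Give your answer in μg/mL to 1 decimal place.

48.0 μg/mL

Over one 45-h interval, 45/17 ≈ 2.6471 half-lives elapse, leaving f ≈ 0.1596 of each dose.
At steady state, accumulation factor R = 1/(1 − e^(−kτ)) ≈ 1.1899.
Each bolus raises the concentration by D/Vd = 2460/61 ≈ 40.328 μg/mL.
Cmax,ss = C₀/(1 − f) ≈ 40.328/0.8404 ≈ 47.987 μg/mL.
Peak 48.0 μg/mL vs MTC 56 μg/mL: below toxic threshold.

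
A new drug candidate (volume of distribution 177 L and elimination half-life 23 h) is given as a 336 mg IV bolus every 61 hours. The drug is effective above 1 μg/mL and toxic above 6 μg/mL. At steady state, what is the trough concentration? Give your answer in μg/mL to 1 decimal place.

Over one 61-h interval, 61/23 ≈ 2.6522 half-lives elapse, leaving f ≈ 0.1591 of each dose.
Accumulation ratio R = 1/(1 − f) ≈ 1/0.8409 ≈ 1.1892.
Single-dose peak C₀ = D/Vd = 336/177 ≈ 1.898 μg/mL.
Cmax,ss = C₀/(1 − f) ≈ 1.898/0.8409 ≈ 2.257 μg/mL.
Steady-state trough Cmin,ss = Cmax,ss·f ≈ 2.257 × 0.1591 ≈ 0.359 μg/mL.
Trough 0.4 μg/mL vs MEC 1 μg/mL: subtherapeutic.

0.4 μg/mL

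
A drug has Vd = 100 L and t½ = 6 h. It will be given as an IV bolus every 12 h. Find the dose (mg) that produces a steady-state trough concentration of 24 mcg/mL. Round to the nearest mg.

τ/t½ = 12/6 ≈ 2, so f = (1/2)^(12/6) ≈ 0.250000.
Cmin,ss = (D/Vd)·f/(1−f), so D = Cmin,ss·Vd·(1−f)/f.
D = 24 × 100 × (1−f)/f ≈ 24 × 100 × 3.00000 ≈ 7200.00 mg.

7200 mg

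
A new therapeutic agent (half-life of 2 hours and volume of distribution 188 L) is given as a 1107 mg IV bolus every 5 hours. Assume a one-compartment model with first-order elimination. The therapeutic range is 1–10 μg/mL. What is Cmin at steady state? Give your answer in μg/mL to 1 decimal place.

1.3 μg/mL

Over one 5-h interval, 5/2 ≈ 2.5 half-lives elapse, leaving f ≈ 0.1768 of each dose.
At steady state, accumulation factor R = 1/(1 − e^(−kτ)) ≈ 1.2148.
Each bolus raises the concentration by D/Vd = 1107/188 ≈ 5.888 μg/mL.
Cmax,ss = C₀/(1 − f) ≈ 5.888/0.8232 ≈ 7.153 μg/mL.
Steady-state trough Cmin,ss = Cmax,ss·f ≈ 7.153 × 0.1768 ≈ 1.265 μg/mL.
Trough 1.3 μg/mL vs MEC 1 μg/mL: adequate.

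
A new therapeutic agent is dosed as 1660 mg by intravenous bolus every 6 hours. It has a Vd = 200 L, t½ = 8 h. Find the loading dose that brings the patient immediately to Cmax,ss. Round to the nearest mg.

f = (1/2)^(6/8) ≈ 0.594604; accumulation ratio R = 1/(1−f) ≈ 2.46672.
Loading dose to hit Cmax,ss on first dose: D_load = D_maint·R ≈ 1660 × 2.46672 ≈ 4094.76 mg.

4095 mg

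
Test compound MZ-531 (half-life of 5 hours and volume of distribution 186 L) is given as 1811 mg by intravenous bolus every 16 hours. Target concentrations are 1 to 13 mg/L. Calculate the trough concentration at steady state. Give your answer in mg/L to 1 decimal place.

k = ln2/t½ = ln2/5 ≈ 0.138629 h⁻¹; fraction remaining f = e^(−kτ) = e^(−0.138629×16) ≈ 0.1088.
At steady state, accumulation factor R = 1/(1 − e^(−kτ)) ≈ 1.1221.
Single-dose peak C₀ = D/Vd = 1811/186 ≈ 9.737 mg/L.
Cmax,ss = C₀/(1 − f) ≈ 9.737/0.8912 ≈ 10.926 mg/L.
One interval later, Cmin,ss = Cmax,ss·e^(−kτ) ≈ 10.926 × 0.1088 ≈ 1.189 mg/L.
Trough 1.2 mg/L vs MEC 1 mg/L: adequate.

1.2 mg/L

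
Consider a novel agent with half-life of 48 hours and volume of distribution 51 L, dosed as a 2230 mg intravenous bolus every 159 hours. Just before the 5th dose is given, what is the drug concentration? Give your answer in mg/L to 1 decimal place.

4.9 mg/L

f = (1/2)^(τ/t½) = (1/2)^(159/48) ≈ 0.1007.
C₀ = D/Vd = 2230/51 ≈ 43.725 mg/L.
Before the 5th dose, 4 doses have been given. Superposition: Cmin = C₀·(f + f² + … + f^4).
≈ 43.725 × (0.1007 + 0.0101 + 0.0010 + 0.0001) ≈ 43.725 × 0.1119 ≈ 4.893 mg/L.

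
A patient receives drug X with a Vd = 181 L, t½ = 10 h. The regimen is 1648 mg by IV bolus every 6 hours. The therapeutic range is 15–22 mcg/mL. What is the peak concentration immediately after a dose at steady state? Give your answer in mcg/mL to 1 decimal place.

26.8 mcg/mL

τ/t½ = 6/10 ≈ 0.6, so fraction remaining f = (1/2)^(6/10) ≈ 0.6598.
Accumulation ratio R = 1/(1 − f) ≈ 1/0.3402 ≈ 2.9394.
Single-dose peak C₀ = D/Vd = 1648/181 ≈ 9.105 mcg/mL.
Cmax,ss = C₀/(1 − f) ≈ 9.105/0.3402 ≈ 26.764 mcg/mL.
Peak 26.8 mcg/mL vs MTC 22 mcg/mL: exceeds toxic threshold.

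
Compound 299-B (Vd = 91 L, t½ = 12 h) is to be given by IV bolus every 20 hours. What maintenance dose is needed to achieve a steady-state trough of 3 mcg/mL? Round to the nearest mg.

τ/t½ = 20/12 ≈ 1.6667, so f = (1/2)^(20/12) ≈ 0.314980.
Cmin,ss = (D/Vd)·f/(1−f), so D = Cmin,ss·Vd·(1−f)/f.
D = 3 × 91 × (1−f)/f ≈ 3 × 91 × 2.17480 ≈ 593.72 mg.

594 mg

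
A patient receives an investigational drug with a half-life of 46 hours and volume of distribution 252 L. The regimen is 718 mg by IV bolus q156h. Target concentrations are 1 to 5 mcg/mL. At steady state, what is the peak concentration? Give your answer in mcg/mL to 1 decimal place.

Over one 156-h interval, 156/46 ≈ 3.3913 half-lives elapse, leaving f ≈ 0.0953 of each dose.
At steady state, accumulation factor R = 1/(1 − e^(−kτ)) ≈ 1.1053.
Each bolus raises the concentration by D/Vd = 718/252 ≈ 2.849 mcg/mL.
Steady-state peak Cmax,ss = C₀·R ≈ 2.849 × 1.1053 ≈ 3.149 mcg/mL.
Peak 3.1 mcg/mL vs MTC 5 mcg/mL: below toxic threshold.

3.1 mcg/mL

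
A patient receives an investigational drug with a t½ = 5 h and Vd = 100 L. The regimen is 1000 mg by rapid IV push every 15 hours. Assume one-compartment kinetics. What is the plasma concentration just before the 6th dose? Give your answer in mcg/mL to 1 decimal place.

f = (1/2)^(τ/t½) = (1/2)^(15/5) ≈ 0.1250.
C₀ = D/Vd = 1000/100 ≈ 10.000 mcg/mL.
Before the 6th dose, 5 doses have been given. Superposition: Cmin = C₀·(f + f² + … + f^5).
≈ 10.000 × (0.1250 + 0.0156 + 0.0020 + 0.0002 + 0.0000) ≈ 10.000 × 0.1428 ≈ 1.428 mcg/mL.

1.4 mcg/mL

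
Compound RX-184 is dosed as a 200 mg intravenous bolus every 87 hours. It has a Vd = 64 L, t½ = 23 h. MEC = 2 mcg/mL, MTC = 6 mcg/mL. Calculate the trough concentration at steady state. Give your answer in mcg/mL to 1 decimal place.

0.2 mcg/mL

k = ln2/t½ = ln2/23 ≈ 0.030137 h⁻¹; fraction remaining f = e^(−kτ) = e^(−0.030137×87) ≈ 0.0727.
Accumulation ratio R = 1/(1 − f) ≈ 1/0.9273 ≈ 1.0784.
Single-dose peak C₀ = D/Vd = 200/64 ≈ 3.125 mcg/mL.
Cmax,ss = C₀/(1 − f) ≈ 3.125/0.9273 ≈ 3.370 mcg/mL.
One interval later, Cmin,ss = Cmax,ss·e^(−kτ) ≈ 3.370 × 0.0727 ≈ 0.245 mcg/mL.
Trough 0.2 mcg/mL vs MEC 2 mcg/mL: subtherapeutic.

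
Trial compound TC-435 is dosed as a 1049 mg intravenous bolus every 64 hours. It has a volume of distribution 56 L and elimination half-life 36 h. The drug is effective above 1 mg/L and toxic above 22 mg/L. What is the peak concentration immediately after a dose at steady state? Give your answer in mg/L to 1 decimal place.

26.4 mg/L

τ/t½ = 64/36 ≈ 1.7778, so fraction remaining f = (1/2)^(64/36) ≈ 0.2916.
Accumulation ratio R = 1/(1 − f) ≈ 1/0.7084 ≈ 1.4116.
Each bolus raises the concentration by D/Vd = 1049/56 ≈ 18.732 mg/L.
Steady-state peak Cmax,ss = C₀·R ≈ 18.732 × 1.4116 ≈ 26.442 mg/L.
Peak 26.4 mg/L vs MTC 22 mg/L: exceeds toxic threshold.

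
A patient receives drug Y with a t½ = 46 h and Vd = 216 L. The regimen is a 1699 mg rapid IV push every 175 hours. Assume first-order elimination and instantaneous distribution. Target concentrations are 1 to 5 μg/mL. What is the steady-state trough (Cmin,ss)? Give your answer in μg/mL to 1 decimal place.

Over one 175-h interval, 175/46 ≈ 3.8043 half-lives elapse, leaving f ≈ 0.0716 of each dose.
Each bolus raises the concentration by D/Vd = 1699/216 ≈ 7.866 μg/mL.
Steady-state trough Cmin,ss = C₀·f/(1−f) ≈ 7.866 × 0.0716/0.9284 ≈ 0.607 μg/mL.
Trough 0.6 μg/mL vs MEC 1 μg/mL: subtherapeutic.

0.6 μg/mL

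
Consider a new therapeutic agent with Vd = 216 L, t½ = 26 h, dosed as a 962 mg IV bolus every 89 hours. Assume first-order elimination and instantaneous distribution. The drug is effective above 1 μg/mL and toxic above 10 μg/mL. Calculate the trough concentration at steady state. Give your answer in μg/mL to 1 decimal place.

0.5 μg/mL

Over one 89-h interval, 89/26 ≈ 3.4231 half-lives elapse, leaving f ≈ 0.0932 of each dose.
Accumulation ratio R = 1/(1 − f) ≈ 1/0.9068 ≈ 1.1028.
Single-dose peak C₀ = D/Vd = 962/216 ≈ 4.454 μg/mL.
Steady-state peak Cmax,ss = C₀·R ≈ 4.454 × 1.1028 ≈ 4.912 μg/mL.
Steady-state trough Cmin,ss = Cmax,ss·f ≈ 4.912 × 0.0932 ≈ 0.458 μg/mL.
Trough 0.5 μg/mL vs MEC 1 μg/mL: subtherapeutic.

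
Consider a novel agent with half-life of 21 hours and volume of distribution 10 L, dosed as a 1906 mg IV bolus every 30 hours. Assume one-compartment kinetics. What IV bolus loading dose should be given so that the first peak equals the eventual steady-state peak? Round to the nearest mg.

3033 mg

f = (1/2)^(30/21) ≈ 0.371499; accumulation ratio R = 1/(1−f) ≈ 1.59109.
Loading dose to hit Cmax,ss on first dose: D_load = D_maint·R ≈ 1906 × 1.59109 ≈ 3032.62 mg.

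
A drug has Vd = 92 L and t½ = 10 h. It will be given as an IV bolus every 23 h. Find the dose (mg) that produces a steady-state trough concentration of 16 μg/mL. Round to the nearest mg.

5777 mg

τ/t½ = 23/10 ≈ 2.3, so f = (1/2)^(23/10) ≈ 0.203063.
Cmin,ss = (D/Vd)·f/(1−f), so D = Cmin,ss·Vd·(1−f)/f.
D = 16 × 92 × (1−f)/f ≈ 16 × 92 × 3.92458 ≈ 5776.98 mg.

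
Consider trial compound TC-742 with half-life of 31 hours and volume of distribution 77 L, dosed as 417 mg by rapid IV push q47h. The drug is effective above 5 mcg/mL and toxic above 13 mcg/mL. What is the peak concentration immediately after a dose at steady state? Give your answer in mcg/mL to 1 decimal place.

8.3 mcg/mL

τ/t½ = 47/31 ≈ 1.5161, so fraction remaining f = (1/2)^(47/31) ≈ 0.3496.
At steady state, accumulation factor R = 1/(1 − e^(−kτ)) ≈ 1.5375.
Single-dose peak C₀ = D/Vd = 417/77 ≈ 5.416 mcg/mL.
Steady-state peak Cmax,ss = C₀·R ≈ 5.416 × 1.5375 ≈ 8.327 mcg/mL.
Peak 8.3 mcg/mL vs MTC 13 mcg/mL: below toxic threshold.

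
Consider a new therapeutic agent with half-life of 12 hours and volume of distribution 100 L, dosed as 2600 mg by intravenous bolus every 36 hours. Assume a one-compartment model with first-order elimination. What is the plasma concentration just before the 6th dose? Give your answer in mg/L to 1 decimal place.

3.7 mg/L

f = (1/2)^(τ/t½) = (1/2)^(36/12) ≈ 0.1250.
C₀ = D/Vd = 2600/100 ≈ 26.000 mg/L.
Before the 6th dose, 5 doses have been given. Superposition: Cmin = C₀·(f + f² + … + f^5).
≈ 26.000 × (0.1250 + 0.0156 + 0.0020 + 0.0002 + 0.0000) ≈ 26.000 × 0.1428 ≈ 3.713 mg/L.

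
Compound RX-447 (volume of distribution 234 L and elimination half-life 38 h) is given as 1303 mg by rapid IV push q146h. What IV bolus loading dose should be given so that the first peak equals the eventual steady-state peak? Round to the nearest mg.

f = (1/2)^(146/38) ≈ 0.069729; accumulation ratio R = 1/(1−f) ≈ 1.07496.
Loading dose to hit Cmax,ss on first dose: D_load = D_maint·R ≈ 1303 × 1.07496 ≈ 1400.67 mg.

1401 mg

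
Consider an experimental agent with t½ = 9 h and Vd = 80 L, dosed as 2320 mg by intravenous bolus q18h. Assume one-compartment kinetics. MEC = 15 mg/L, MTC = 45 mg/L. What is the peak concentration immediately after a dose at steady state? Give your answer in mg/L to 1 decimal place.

38.7 mg/L

The dosing interval is 2 half-lives, so f = 2^(−2) = 0.25.
At steady state, R = 1/(1 − 0.25) = 4/3.
Single-dose peak C₀ = D/Vd = 2320/80 = 29 mg/L.
Steady-state peak Cmax,ss = C₀·R = 29 × 4/3 ≈ 38.667 mg/L.
Peak 38.7 mg/L vs MTC 45 mg/L: below toxic threshold.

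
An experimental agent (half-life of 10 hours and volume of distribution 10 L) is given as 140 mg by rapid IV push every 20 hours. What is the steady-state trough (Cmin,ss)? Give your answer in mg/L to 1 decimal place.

4.7 mg/L

The dosing interval is 2 half-lives, so f = 2^(−2) = 0.25.
Accumulation ratio R = 1/(1 − f) = 1/0.75 = 4/3.
Single-dose peak C₀ = D/Vd = 140/10 = 14 mg/L.
Steady-state peak Cmax,ss = C₀·R = 14 × 4/3 ≈ 18.667 mg/L.
Steady-state trough Cmin,ss = Cmax,ss·f ≈ 18.667 × 0.25 ≈ 4.667 mg/L.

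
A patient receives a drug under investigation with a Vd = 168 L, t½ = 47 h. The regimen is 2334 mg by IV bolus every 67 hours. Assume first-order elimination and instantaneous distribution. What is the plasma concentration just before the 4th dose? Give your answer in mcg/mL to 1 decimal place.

7.8 mcg/mL

f = (1/2)^(τ/t½) = (1/2)^(67/47) ≈ 0.3723.
C₀ = D/Vd = 2334/168 ≈ 13.893 mcg/mL.
Before the 4th dose, 3 doses have been given. Superposition: Cmin = C₀·(f + f² + … + f^3).
≈ 13.893 × (0.3723 + 0.1386 + 0.0516) ≈ 13.893 × 0.5625 ≈ 7.815 mcg/mL.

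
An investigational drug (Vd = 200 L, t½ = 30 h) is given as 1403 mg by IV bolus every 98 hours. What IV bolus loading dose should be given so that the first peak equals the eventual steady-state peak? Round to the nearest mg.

1566 mg

f = (1/2)^(98/30) ≈ 0.103905; accumulation ratio R = 1/(1−f) ≈ 1.11595.
Loading dose to hit Cmax,ss on first dose: D_load = D_maint·R ≈ 1403 × 1.11595 ≈ 1565.68 mg.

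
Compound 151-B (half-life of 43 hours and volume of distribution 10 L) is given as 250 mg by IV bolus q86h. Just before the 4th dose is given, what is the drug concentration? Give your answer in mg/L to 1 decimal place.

f = (1/2)^(τ/t½) = (1/2)^(86/43) ≈ 0.2500.
C₀ = D/Vd = 250/10 ≈ 25.000 mg/L.
Before the 4th dose, 3 doses have been given. Superposition: Cmin = C₀·(f + f² + … + f^3).
≈ 25.000 × (0.2500 + 0.0625 + 0.0156) ≈ 25.000 × 0.3281 ≈ 8.203 mg/L.

8.2 mg/L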